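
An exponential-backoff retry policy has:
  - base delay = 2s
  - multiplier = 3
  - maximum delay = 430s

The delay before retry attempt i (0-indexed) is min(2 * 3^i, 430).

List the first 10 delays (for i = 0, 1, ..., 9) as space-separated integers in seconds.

Answer: 2 6 18 54 162 430 430 430 430 430

Derivation:
Computing each delay:
  i=0: min(2*3^0, 430) = 2
  i=1: min(2*3^1, 430) = 6
  i=2: min(2*3^2, 430) = 18
  i=3: min(2*3^3, 430) = 54
  i=4: min(2*3^4, 430) = 162
  i=5: min(2*3^5, 430) = 430
  i=6: min(2*3^6, 430) = 430
  i=7: min(2*3^7, 430) = 430
  i=8: min(2*3^8, 430) = 430
  i=9: min(2*3^9, 430) = 430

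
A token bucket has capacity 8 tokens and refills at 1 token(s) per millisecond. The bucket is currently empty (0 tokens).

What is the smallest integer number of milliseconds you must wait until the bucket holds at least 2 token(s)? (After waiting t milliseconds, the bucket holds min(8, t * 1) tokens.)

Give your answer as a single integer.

Answer: 2

Derivation:
Need t * 1 >= 2, so t >= 2/1.
Smallest integer t = ceil(2/1) = 2.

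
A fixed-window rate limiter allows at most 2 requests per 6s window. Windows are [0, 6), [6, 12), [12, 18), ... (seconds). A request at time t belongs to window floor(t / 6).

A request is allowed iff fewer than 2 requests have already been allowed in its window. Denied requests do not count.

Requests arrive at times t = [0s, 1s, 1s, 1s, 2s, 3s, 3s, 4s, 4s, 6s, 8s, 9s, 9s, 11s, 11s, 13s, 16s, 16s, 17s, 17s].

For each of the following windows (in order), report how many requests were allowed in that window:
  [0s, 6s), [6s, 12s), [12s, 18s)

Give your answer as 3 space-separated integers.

Answer: 2 2 2

Derivation:
Processing requests:
  req#1 t=0s (window 0): ALLOW
  req#2 t=1s (window 0): ALLOW
  req#3 t=1s (window 0): DENY
  req#4 t=1s (window 0): DENY
  req#5 t=2s (window 0): DENY
  req#6 t=3s (window 0): DENY
  req#7 t=3s (window 0): DENY
  req#8 t=4s (window 0): DENY
  req#9 t=4s (window 0): DENY
  req#10 t=6s (window 1): ALLOW
  req#11 t=8s (window 1): ALLOW
  req#12 t=9s (window 1): DENY
  req#13 t=9s (window 1): DENY
  req#14 t=11s (window 1): DENY
  req#15 t=11s (window 1): DENY
  req#16 t=13s (window 2): ALLOW
  req#17 t=16s (window 2): ALLOW
  req#18 t=16s (window 2): DENY
  req#19 t=17s (window 2): DENY
  req#20 t=17s (window 2): DENY

Allowed counts by window: 2 2 2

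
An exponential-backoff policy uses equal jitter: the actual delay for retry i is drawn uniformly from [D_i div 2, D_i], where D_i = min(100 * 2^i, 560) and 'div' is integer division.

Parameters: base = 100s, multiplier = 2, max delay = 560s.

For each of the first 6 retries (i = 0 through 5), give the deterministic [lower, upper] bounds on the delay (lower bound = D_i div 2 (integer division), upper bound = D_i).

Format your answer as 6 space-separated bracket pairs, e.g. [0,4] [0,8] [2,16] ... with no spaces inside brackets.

Answer: [50,100] [100,200] [200,400] [280,560] [280,560] [280,560]

Derivation:
Computing bounds per retry:
  i=0: D_i=min(100*2^0,560)=100, bounds=[50,100]
  i=1: D_i=min(100*2^1,560)=200, bounds=[100,200]
  i=2: D_i=min(100*2^2,560)=400, bounds=[200,400]
  i=3: D_i=min(100*2^3,560)=560, bounds=[280,560]
  i=4: D_i=min(100*2^4,560)=560, bounds=[280,560]
  i=5: D_i=min(100*2^5,560)=560, bounds=[280,560]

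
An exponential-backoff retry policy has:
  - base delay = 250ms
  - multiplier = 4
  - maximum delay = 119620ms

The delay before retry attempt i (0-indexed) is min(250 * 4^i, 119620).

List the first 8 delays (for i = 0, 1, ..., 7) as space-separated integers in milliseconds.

Computing each delay:
  i=0: min(250*4^0, 119620) = 250
  i=1: min(250*4^1, 119620) = 1000
  i=2: min(250*4^2, 119620) = 4000
  i=3: min(250*4^3, 119620) = 16000
  i=4: min(250*4^4, 119620) = 64000
  i=5: min(250*4^5, 119620) = 119620
  i=6: min(250*4^6, 119620) = 119620
  i=7: min(250*4^7, 119620) = 119620

Answer: 250 1000 4000 16000 64000 119620 119620 119620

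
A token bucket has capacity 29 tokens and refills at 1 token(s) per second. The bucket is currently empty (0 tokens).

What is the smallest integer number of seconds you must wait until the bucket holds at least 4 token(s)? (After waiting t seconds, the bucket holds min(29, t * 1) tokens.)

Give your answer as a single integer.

Answer: 4

Derivation:
Need t * 1 >= 4, so t >= 4/1.
Smallest integer t = ceil(4/1) = 4.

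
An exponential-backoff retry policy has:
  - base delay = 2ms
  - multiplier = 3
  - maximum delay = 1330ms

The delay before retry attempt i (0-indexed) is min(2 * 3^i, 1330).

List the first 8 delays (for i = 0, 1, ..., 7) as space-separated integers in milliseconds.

Answer: 2 6 18 54 162 486 1330 1330

Derivation:
Computing each delay:
  i=0: min(2*3^0, 1330) = 2
  i=1: min(2*3^1, 1330) = 6
  i=2: min(2*3^2, 1330) = 18
  i=3: min(2*3^3, 1330) = 54
  i=4: min(2*3^4, 1330) = 162
  i=5: min(2*3^5, 1330) = 486
  i=6: min(2*3^6, 1330) = 1330
  i=7: min(2*3^7, 1330) = 1330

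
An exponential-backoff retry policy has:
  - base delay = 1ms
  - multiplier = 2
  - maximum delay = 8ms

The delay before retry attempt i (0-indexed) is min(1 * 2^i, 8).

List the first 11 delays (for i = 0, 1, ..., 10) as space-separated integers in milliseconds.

Computing each delay:
  i=0: min(1*2^0, 8) = 1
  i=1: min(1*2^1, 8) = 2
  i=2: min(1*2^2, 8) = 4
  i=3: min(1*2^3, 8) = 8
  i=4: min(1*2^4, 8) = 8
  i=5: min(1*2^5, 8) = 8
  i=6: min(1*2^6, 8) = 8
  i=7: min(1*2^7, 8) = 8
  i=8: min(1*2^8, 8) = 8
  i=9: min(1*2^9, 8) = 8
  i=10: min(1*2^10, 8) = 8

Answer: 1 2 4 8 8 8 8 8 8 8 8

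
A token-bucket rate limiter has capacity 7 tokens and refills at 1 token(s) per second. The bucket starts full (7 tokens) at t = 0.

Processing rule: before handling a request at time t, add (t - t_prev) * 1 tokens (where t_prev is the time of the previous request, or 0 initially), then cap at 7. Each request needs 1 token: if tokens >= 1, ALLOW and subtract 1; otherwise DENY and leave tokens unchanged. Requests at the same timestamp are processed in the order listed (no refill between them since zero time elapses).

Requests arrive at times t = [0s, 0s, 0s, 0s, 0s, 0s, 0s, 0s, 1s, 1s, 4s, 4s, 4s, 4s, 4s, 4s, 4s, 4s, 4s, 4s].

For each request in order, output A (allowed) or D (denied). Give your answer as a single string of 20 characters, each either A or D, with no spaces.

Simulating step by step:
  req#1 t=0s: ALLOW
  req#2 t=0s: ALLOW
  req#3 t=0s: ALLOW
  req#4 t=0s: ALLOW
  req#5 t=0s: ALLOW
  req#6 t=0s: ALLOW
  req#7 t=0s: ALLOW
  req#8 t=0s: DENY
  req#9 t=1s: ALLOW
  req#10 t=1s: DENY
  req#11 t=4s: ALLOW
  req#12 t=4s: ALLOW
  req#13 t=4s: ALLOW
  req#14 t=4s: DENY
  req#15 t=4s: DENY
  req#16 t=4s: DENY
  req#17 t=4s: DENY
  req#18 t=4s: DENY
  req#19 t=4s: DENY
  req#20 t=4s: DENY

Answer: AAAAAAADADAAADDDDDDD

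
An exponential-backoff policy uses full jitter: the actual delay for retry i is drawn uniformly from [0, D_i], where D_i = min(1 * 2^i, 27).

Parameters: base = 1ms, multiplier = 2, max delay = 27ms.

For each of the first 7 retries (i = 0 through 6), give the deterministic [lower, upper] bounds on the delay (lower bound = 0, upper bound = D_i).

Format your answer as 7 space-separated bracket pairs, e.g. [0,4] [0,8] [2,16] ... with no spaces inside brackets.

Computing bounds per retry:
  i=0: D_i=min(1*2^0,27)=1, bounds=[0,1]
  i=1: D_i=min(1*2^1,27)=2, bounds=[0,2]
  i=2: D_i=min(1*2^2,27)=4, bounds=[0,4]
  i=3: D_i=min(1*2^3,27)=8, bounds=[0,8]
  i=4: D_i=min(1*2^4,27)=16, bounds=[0,16]
  i=5: D_i=min(1*2^5,27)=27, bounds=[0,27]
  i=6: D_i=min(1*2^6,27)=27, bounds=[0,27]

Answer: [0,1] [0,2] [0,4] [0,8] [0,16] [0,27] [0,27]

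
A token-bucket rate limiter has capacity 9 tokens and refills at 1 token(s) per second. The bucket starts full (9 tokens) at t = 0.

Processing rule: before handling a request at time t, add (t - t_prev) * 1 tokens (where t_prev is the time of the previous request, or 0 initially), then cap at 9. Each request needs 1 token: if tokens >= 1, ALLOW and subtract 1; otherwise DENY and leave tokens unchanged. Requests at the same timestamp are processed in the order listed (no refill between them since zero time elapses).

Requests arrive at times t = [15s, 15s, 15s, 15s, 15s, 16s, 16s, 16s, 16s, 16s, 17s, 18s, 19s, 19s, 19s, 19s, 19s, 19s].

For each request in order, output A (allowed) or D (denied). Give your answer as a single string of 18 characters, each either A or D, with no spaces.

Simulating step by step:
  req#1 t=15s: ALLOW
  req#2 t=15s: ALLOW
  req#3 t=15s: ALLOW
  req#4 t=15s: ALLOW
  req#5 t=15s: ALLOW
  req#6 t=16s: ALLOW
  req#7 t=16s: ALLOW
  req#8 t=16s: ALLOW
  req#9 t=16s: ALLOW
  req#10 t=16s: ALLOW
  req#11 t=17s: ALLOW
  req#12 t=18s: ALLOW
  req#13 t=19s: ALLOW
  req#14 t=19s: DENY
  req#15 t=19s: DENY
  req#16 t=19s: DENY
  req#17 t=19s: DENY
  req#18 t=19s: DENY

Answer: AAAAAAAAAAAAADDDDD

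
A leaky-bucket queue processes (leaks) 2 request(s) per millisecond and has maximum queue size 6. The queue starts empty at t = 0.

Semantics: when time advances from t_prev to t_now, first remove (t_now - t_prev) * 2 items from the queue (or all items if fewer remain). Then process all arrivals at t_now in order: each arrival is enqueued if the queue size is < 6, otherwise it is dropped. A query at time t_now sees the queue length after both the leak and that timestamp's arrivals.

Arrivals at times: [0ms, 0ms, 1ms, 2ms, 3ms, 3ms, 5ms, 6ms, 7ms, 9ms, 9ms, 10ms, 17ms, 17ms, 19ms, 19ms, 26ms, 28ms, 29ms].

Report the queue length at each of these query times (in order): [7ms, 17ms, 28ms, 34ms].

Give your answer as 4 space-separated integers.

Queue lengths at query times:
  query t=7ms: backlog = 1
  query t=17ms: backlog = 2
  query t=28ms: backlog = 1
  query t=34ms: backlog = 0

Answer: 1 2 1 0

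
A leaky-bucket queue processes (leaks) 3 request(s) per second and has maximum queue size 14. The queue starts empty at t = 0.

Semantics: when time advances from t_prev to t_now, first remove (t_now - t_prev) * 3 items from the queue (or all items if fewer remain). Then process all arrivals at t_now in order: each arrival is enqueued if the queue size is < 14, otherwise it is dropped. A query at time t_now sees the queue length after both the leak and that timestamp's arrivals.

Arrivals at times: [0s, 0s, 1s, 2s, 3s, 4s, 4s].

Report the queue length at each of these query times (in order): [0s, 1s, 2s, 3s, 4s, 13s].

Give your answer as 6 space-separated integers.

Queue lengths at query times:
  query t=0s: backlog = 2
  query t=1s: backlog = 1
  query t=2s: backlog = 1
  query t=3s: backlog = 1
  query t=4s: backlog = 2
  query t=13s: backlog = 0

Answer: 2 1 1 1 2 0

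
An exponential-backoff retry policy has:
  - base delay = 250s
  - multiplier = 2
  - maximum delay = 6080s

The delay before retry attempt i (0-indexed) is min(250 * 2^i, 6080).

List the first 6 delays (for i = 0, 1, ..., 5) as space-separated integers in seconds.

Answer: 250 500 1000 2000 4000 6080

Derivation:
Computing each delay:
  i=0: min(250*2^0, 6080) = 250
  i=1: min(250*2^1, 6080) = 500
  i=2: min(250*2^2, 6080) = 1000
  i=3: min(250*2^3, 6080) = 2000
  i=4: min(250*2^4, 6080) = 4000
  i=5: min(250*2^5, 6080) = 6080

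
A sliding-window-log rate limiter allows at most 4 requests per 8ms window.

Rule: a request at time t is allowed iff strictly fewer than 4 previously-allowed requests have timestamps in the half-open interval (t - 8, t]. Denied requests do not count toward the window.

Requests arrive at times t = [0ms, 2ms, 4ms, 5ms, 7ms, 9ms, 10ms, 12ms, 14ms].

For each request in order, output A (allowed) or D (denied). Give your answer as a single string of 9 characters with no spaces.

Answer: AAAADAAAA

Derivation:
Tracking allowed requests in the window:
  req#1 t=0ms: ALLOW
  req#2 t=2ms: ALLOW
  req#3 t=4ms: ALLOW
  req#4 t=5ms: ALLOW
  req#5 t=7ms: DENY
  req#6 t=9ms: ALLOW
  req#7 t=10ms: ALLOW
  req#8 t=12ms: ALLOW
  req#9 t=14ms: ALLOW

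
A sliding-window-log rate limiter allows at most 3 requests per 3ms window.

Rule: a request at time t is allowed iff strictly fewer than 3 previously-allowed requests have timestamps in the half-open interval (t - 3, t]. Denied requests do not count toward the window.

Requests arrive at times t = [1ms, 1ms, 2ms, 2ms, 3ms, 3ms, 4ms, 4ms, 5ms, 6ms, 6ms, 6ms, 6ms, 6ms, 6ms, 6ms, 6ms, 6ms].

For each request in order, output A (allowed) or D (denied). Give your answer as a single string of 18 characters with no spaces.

Tracking allowed requests in the window:
  req#1 t=1ms: ALLOW
  req#2 t=1ms: ALLOW
  req#3 t=2ms: ALLOW
  req#4 t=2ms: DENY
  req#5 t=3ms: DENY
  req#6 t=3ms: DENY
  req#7 t=4ms: ALLOW
  req#8 t=4ms: ALLOW
  req#9 t=5ms: ALLOW
  req#10 t=6ms: DENY
  req#11 t=6ms: DENY
  req#12 t=6ms: DENY
  req#13 t=6ms: DENY
  req#14 t=6ms: DENY
  req#15 t=6ms: DENY
  req#16 t=6ms: DENY
  req#17 t=6ms: DENY
  req#18 t=6ms: DENY

Answer: AAADDDAAADDDDDDDDD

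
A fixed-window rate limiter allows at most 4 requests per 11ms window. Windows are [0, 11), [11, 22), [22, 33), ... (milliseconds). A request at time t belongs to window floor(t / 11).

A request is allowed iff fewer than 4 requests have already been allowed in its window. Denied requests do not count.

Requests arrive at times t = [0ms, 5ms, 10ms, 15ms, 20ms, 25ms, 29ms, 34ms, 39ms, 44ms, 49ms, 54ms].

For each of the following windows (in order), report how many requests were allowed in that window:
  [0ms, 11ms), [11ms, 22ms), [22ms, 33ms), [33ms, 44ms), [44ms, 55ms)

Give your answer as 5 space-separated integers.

Answer: 3 2 2 2 3

Derivation:
Processing requests:
  req#1 t=0ms (window 0): ALLOW
  req#2 t=5ms (window 0): ALLOW
  req#3 t=10ms (window 0): ALLOW
  req#4 t=15ms (window 1): ALLOW
  req#5 t=20ms (window 1): ALLOW
  req#6 t=25ms (window 2): ALLOW
  req#7 t=29ms (window 2): ALLOW
  req#8 t=34ms (window 3): ALLOW
  req#9 t=39ms (window 3): ALLOW
  req#10 t=44ms (window 4): ALLOW
  req#11 t=49ms (window 4): ALLOW
  req#12 t=54ms (window 4): ALLOW

Allowed counts by window: 3 2 2 2 3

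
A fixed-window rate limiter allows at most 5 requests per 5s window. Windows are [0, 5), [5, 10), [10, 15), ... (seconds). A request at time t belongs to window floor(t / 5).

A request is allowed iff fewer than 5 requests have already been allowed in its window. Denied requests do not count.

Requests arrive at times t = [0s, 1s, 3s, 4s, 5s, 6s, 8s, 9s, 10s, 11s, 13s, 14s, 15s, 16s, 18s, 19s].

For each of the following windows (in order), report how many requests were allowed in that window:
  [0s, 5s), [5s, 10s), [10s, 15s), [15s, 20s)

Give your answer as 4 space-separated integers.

Answer: 4 4 4 4

Derivation:
Processing requests:
  req#1 t=0s (window 0): ALLOW
  req#2 t=1s (window 0): ALLOW
  req#3 t=3s (window 0): ALLOW
  req#4 t=4s (window 0): ALLOW
  req#5 t=5s (window 1): ALLOW
  req#6 t=6s (window 1): ALLOW
  req#7 t=8s (window 1): ALLOW
  req#8 t=9s (window 1): ALLOW
  req#9 t=10s (window 2): ALLOW
  req#10 t=11s (window 2): ALLOW
  req#11 t=13s (window 2): ALLOW
  req#12 t=14s (window 2): ALLOW
  req#13 t=15s (window 3): ALLOW
  req#14 t=16s (window 3): ALLOW
  req#15 t=18s (window 3): ALLOW
  req#16 t=19s (window 3): ALLOW

Allowed counts by window: 4 4 4 4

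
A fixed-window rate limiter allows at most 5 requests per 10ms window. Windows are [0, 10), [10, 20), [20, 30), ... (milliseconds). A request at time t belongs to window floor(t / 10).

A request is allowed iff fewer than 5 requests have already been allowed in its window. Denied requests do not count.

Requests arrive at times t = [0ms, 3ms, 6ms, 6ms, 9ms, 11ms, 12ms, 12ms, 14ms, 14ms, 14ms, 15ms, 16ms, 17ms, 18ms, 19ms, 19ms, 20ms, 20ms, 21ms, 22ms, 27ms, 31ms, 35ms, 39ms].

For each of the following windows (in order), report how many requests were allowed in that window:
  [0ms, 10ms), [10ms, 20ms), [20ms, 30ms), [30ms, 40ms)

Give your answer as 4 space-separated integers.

Processing requests:
  req#1 t=0ms (window 0): ALLOW
  req#2 t=3ms (window 0): ALLOW
  req#3 t=6ms (window 0): ALLOW
  req#4 t=6ms (window 0): ALLOW
  req#5 t=9ms (window 0): ALLOW
  req#6 t=11ms (window 1): ALLOW
  req#7 t=12ms (window 1): ALLOW
  req#8 t=12ms (window 1): ALLOW
  req#9 t=14ms (window 1): ALLOW
  req#10 t=14ms (window 1): ALLOW
  req#11 t=14ms (window 1): DENY
  req#12 t=15ms (window 1): DENY
  req#13 t=16ms (window 1): DENY
  req#14 t=17ms (window 1): DENY
  req#15 t=18ms (window 1): DENY
  req#16 t=19ms (window 1): DENY
  req#17 t=19ms (window 1): DENY
  req#18 t=20ms (window 2): ALLOW
  req#19 t=20ms (window 2): ALLOW
  req#20 t=21ms (window 2): ALLOW
  req#21 t=22ms (window 2): ALLOW
  req#22 t=27ms (window 2): ALLOW
  req#23 t=31ms (window 3): ALLOW
  req#24 t=35ms (window 3): ALLOW
  req#25 t=39ms (window 3): ALLOW

Allowed counts by window: 5 5 5 3

Answer: 5 5 5 3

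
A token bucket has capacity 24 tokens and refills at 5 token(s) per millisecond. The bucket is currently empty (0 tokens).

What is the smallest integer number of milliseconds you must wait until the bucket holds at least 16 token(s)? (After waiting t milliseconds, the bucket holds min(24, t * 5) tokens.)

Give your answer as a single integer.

Answer: 4

Derivation:
Need t * 5 >= 16, so t >= 16/5.
Smallest integer t = ceil(16/5) = 4.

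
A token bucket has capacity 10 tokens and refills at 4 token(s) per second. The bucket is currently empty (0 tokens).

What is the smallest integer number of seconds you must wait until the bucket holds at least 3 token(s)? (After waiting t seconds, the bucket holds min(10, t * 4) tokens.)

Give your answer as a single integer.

Need t * 4 >= 3, so t >= 3/4.
Smallest integer t = ceil(3/4) = 1.

Answer: 1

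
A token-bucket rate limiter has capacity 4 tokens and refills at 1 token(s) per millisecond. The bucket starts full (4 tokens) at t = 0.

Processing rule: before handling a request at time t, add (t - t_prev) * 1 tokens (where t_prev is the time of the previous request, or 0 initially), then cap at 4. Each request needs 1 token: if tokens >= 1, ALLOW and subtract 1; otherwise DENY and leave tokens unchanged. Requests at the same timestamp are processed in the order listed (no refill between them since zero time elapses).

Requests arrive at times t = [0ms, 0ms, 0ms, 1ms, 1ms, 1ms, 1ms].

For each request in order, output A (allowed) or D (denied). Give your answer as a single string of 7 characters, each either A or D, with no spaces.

Answer: AAAAADD

Derivation:
Simulating step by step:
  req#1 t=0ms: ALLOW
  req#2 t=0ms: ALLOW
  req#3 t=0ms: ALLOW
  req#4 t=1ms: ALLOW
  req#5 t=1ms: ALLOW
  req#6 t=1ms: DENY
  req#7 t=1ms: DENY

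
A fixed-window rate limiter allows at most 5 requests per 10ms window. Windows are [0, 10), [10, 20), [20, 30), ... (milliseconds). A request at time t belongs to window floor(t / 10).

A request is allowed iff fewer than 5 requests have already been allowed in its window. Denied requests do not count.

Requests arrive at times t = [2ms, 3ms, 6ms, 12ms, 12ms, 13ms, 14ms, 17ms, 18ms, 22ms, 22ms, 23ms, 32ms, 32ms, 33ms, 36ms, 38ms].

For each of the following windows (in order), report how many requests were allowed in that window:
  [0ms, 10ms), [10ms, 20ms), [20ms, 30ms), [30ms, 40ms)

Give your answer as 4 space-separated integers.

Processing requests:
  req#1 t=2ms (window 0): ALLOW
  req#2 t=3ms (window 0): ALLOW
  req#3 t=6ms (window 0): ALLOW
  req#4 t=12ms (window 1): ALLOW
  req#5 t=12ms (window 1): ALLOW
  req#6 t=13ms (window 1): ALLOW
  req#7 t=14ms (window 1): ALLOW
  req#8 t=17ms (window 1): ALLOW
  req#9 t=18ms (window 1): DENY
  req#10 t=22ms (window 2): ALLOW
  req#11 t=22ms (window 2): ALLOW
  req#12 t=23ms (window 2): ALLOW
  req#13 t=32ms (window 3): ALLOW
  req#14 t=32ms (window 3): ALLOW
  req#15 t=33ms (window 3): ALLOW
  req#16 t=36ms (window 3): ALLOW
  req#17 t=38ms (window 3): ALLOW

Allowed counts by window: 3 5 3 5

Answer: 3 5 3 5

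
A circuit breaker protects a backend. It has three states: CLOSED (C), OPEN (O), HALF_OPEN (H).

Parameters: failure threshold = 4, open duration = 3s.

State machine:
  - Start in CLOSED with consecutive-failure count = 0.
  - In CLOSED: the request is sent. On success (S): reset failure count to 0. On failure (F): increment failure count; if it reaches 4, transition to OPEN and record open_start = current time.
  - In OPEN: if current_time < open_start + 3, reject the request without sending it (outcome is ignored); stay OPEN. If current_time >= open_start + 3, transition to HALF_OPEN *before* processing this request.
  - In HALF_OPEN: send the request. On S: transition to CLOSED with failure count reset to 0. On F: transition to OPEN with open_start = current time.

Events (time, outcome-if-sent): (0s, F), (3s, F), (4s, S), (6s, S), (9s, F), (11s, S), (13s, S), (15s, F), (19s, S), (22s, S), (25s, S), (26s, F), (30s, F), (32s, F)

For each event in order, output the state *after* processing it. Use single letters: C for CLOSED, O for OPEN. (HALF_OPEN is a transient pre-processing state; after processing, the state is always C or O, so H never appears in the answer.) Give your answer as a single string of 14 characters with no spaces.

Answer: CCCCCCCCCCCCCC

Derivation:
State after each event:
  event#1 t=0s outcome=F: state=CLOSED
  event#2 t=3s outcome=F: state=CLOSED
  event#3 t=4s outcome=S: state=CLOSED
  event#4 t=6s outcome=S: state=CLOSED
  event#5 t=9s outcome=F: state=CLOSED
  event#6 t=11s outcome=S: state=CLOSED
  event#7 t=13s outcome=S: state=CLOSED
  event#8 t=15s outcome=F: state=CLOSED
  event#9 t=19s outcome=S: state=CLOSED
  event#10 t=22s outcome=S: state=CLOSED
  event#11 t=25s outcome=S: state=CLOSED
  event#12 t=26s outcome=F: state=CLOSED
  event#13 t=30s outcome=F: state=CLOSED
  event#14 t=32s outcome=F: state=CLOSED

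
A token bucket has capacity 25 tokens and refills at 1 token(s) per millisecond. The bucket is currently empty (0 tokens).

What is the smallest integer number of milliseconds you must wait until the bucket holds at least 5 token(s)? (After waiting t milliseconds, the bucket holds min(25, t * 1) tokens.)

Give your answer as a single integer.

Need t * 1 >= 5, so t >= 5/1.
Smallest integer t = ceil(5/1) = 5.

Answer: 5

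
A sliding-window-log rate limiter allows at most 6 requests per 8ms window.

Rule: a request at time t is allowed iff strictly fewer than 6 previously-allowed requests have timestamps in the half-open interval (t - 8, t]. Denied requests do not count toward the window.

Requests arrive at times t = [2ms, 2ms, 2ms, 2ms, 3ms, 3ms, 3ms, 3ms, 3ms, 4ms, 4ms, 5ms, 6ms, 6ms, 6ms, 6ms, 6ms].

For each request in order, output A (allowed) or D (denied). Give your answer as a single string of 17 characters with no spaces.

Tracking allowed requests in the window:
  req#1 t=2ms: ALLOW
  req#2 t=2ms: ALLOW
  req#3 t=2ms: ALLOW
  req#4 t=2ms: ALLOW
  req#5 t=3ms: ALLOW
  req#6 t=3ms: ALLOW
  req#7 t=3ms: DENY
  req#8 t=3ms: DENY
  req#9 t=3ms: DENY
  req#10 t=4ms: DENY
  req#11 t=4ms: DENY
  req#12 t=5ms: DENY
  req#13 t=6ms: DENY
  req#14 t=6ms: DENY
  req#15 t=6ms: DENY
  req#16 t=6ms: DENY
  req#17 t=6ms: DENY

Answer: AAAAAADDDDDDDDDDD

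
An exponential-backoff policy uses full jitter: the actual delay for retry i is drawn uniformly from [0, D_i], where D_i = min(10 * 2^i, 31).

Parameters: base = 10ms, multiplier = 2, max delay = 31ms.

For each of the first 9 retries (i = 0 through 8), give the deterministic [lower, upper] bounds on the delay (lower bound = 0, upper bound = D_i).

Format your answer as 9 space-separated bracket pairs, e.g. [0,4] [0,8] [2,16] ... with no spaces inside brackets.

Computing bounds per retry:
  i=0: D_i=min(10*2^0,31)=10, bounds=[0,10]
  i=1: D_i=min(10*2^1,31)=20, bounds=[0,20]
  i=2: D_i=min(10*2^2,31)=31, bounds=[0,31]
  i=3: D_i=min(10*2^3,31)=31, bounds=[0,31]
  i=4: D_i=min(10*2^4,31)=31, bounds=[0,31]
  i=5: D_i=min(10*2^5,31)=31, bounds=[0,31]
  i=6: D_i=min(10*2^6,31)=31, bounds=[0,31]
  i=7: D_i=min(10*2^7,31)=31, bounds=[0,31]
  i=8: D_i=min(10*2^8,31)=31, bounds=[0,31]

Answer: [0,10] [0,20] [0,31] [0,31] [0,31] [0,31] [0,31] [0,31] [0,31]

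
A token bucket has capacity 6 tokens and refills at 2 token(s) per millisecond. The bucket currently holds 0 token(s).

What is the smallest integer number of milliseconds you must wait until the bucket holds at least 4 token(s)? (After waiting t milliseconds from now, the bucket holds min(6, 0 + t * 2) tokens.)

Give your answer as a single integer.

Need 0 + t * 2 >= 4, so t >= 4/2.
Smallest integer t = ceil(4/2) = 2.

Answer: 2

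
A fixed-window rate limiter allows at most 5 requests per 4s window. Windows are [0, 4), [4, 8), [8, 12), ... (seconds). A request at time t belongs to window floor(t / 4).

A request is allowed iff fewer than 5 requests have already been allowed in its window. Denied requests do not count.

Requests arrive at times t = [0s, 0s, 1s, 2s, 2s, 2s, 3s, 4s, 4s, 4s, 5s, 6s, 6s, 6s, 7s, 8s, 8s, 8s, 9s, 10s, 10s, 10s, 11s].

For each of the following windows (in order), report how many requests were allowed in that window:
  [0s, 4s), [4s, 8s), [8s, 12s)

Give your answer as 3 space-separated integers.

Processing requests:
  req#1 t=0s (window 0): ALLOW
  req#2 t=0s (window 0): ALLOW
  req#3 t=1s (window 0): ALLOW
  req#4 t=2s (window 0): ALLOW
  req#5 t=2s (window 0): ALLOW
  req#6 t=2s (window 0): DENY
  req#7 t=3s (window 0): DENY
  req#8 t=4s (window 1): ALLOW
  req#9 t=4s (window 1): ALLOW
  req#10 t=4s (window 1): ALLOW
  req#11 t=5s (window 1): ALLOW
  req#12 t=6s (window 1): ALLOW
  req#13 t=6s (window 1): DENY
  req#14 t=6s (window 1): DENY
  req#15 t=7s (window 1): DENY
  req#16 t=8s (window 2): ALLOW
  req#17 t=8s (window 2): ALLOW
  req#18 t=8s (window 2): ALLOW
  req#19 t=9s (window 2): ALLOW
  req#20 t=10s (window 2): ALLOW
  req#21 t=10s (window 2): DENY
  req#22 t=10s (window 2): DENY
  req#23 t=11s (window 2): DENY

Allowed counts by window: 5 5 5

Answer: 5 5 5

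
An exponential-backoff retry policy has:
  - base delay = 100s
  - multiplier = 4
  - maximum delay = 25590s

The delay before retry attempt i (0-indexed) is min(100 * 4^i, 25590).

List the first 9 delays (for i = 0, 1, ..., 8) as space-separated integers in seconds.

Computing each delay:
  i=0: min(100*4^0, 25590) = 100
  i=1: min(100*4^1, 25590) = 400
  i=2: min(100*4^2, 25590) = 1600
  i=3: min(100*4^3, 25590) = 6400
  i=4: min(100*4^4, 25590) = 25590
  i=5: min(100*4^5, 25590) = 25590
  i=6: min(100*4^6, 25590) = 25590
  i=7: min(100*4^7, 25590) = 25590
  i=8: min(100*4^8, 25590) = 25590

Answer: 100 400 1600 6400 25590 25590 25590 25590 25590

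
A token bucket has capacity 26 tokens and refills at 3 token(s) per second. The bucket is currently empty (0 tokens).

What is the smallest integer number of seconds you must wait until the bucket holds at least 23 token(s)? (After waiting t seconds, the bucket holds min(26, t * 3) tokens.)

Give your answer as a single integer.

Answer: 8

Derivation:
Need t * 3 >= 23, so t >= 23/3.
Smallest integer t = ceil(23/3) = 8.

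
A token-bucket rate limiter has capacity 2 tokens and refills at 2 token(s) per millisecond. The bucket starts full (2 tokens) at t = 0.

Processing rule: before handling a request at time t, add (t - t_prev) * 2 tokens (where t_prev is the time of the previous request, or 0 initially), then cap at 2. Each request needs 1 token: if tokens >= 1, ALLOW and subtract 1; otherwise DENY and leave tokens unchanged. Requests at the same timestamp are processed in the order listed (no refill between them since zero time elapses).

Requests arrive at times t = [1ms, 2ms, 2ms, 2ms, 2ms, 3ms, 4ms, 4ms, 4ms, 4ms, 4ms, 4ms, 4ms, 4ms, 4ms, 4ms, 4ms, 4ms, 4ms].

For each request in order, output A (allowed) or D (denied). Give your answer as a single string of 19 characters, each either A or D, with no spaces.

Answer: AAADDAAADDDDDDDDDDD

Derivation:
Simulating step by step:
  req#1 t=1ms: ALLOW
  req#2 t=2ms: ALLOW
  req#3 t=2ms: ALLOW
  req#4 t=2ms: DENY
  req#5 t=2ms: DENY
  req#6 t=3ms: ALLOW
  req#7 t=4ms: ALLOW
  req#8 t=4ms: ALLOW
  req#9 t=4ms: DENY
  req#10 t=4ms: DENY
  req#11 t=4ms: DENY
  req#12 t=4ms: DENY
  req#13 t=4ms: DENY
  req#14 t=4ms: DENY
  req#15 t=4ms: DENY
  req#16 t=4ms: DENY
  req#17 t=4ms: DENY
  req#18 t=4ms: DENY
  req#19 t=4ms: DENY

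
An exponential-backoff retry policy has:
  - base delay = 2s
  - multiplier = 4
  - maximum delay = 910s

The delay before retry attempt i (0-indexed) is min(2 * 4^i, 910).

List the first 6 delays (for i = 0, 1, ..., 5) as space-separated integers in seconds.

Computing each delay:
  i=0: min(2*4^0, 910) = 2
  i=1: min(2*4^1, 910) = 8
  i=2: min(2*4^2, 910) = 32
  i=3: min(2*4^3, 910) = 128
  i=4: min(2*4^4, 910) = 512
  i=5: min(2*4^5, 910) = 910

Answer: 2 8 32 128 512 910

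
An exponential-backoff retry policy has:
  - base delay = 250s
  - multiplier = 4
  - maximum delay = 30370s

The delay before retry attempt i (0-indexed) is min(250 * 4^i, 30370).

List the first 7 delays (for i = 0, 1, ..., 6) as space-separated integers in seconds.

Answer: 250 1000 4000 16000 30370 30370 30370

Derivation:
Computing each delay:
  i=0: min(250*4^0, 30370) = 250
  i=1: min(250*4^1, 30370) = 1000
  i=2: min(250*4^2, 30370) = 4000
  i=3: min(250*4^3, 30370) = 16000
  i=4: min(250*4^4, 30370) = 30370
  i=5: min(250*4^5, 30370) = 30370
  i=6: min(250*4^6, 30370) = 30370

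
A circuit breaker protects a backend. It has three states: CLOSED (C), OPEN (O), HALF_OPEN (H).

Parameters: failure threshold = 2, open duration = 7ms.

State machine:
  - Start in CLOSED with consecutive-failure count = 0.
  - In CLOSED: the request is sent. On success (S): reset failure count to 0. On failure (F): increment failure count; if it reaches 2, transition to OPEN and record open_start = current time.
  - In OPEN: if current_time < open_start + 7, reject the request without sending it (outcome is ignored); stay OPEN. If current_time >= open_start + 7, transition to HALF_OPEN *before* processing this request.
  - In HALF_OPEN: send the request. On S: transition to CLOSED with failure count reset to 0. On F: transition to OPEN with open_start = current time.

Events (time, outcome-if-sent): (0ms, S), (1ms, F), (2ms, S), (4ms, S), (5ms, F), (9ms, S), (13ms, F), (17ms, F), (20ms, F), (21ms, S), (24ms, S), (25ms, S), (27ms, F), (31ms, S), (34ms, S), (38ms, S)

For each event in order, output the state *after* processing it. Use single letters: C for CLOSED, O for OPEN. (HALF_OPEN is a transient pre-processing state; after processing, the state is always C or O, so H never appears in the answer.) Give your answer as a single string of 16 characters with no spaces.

State after each event:
  event#1 t=0ms outcome=S: state=CLOSED
  event#2 t=1ms outcome=F: state=CLOSED
  event#3 t=2ms outcome=S: state=CLOSED
  event#4 t=4ms outcome=S: state=CLOSED
  event#5 t=5ms outcome=F: state=CLOSED
  event#6 t=9ms outcome=S: state=CLOSED
  event#7 t=13ms outcome=F: state=CLOSED
  event#8 t=17ms outcome=F: state=OPEN
  event#9 t=20ms outcome=F: state=OPEN
  event#10 t=21ms outcome=S: state=OPEN
  event#11 t=24ms outcome=S: state=CLOSED
  event#12 t=25ms outcome=S: state=CLOSED
  event#13 t=27ms outcome=F: state=CLOSED
  event#14 t=31ms outcome=S: state=CLOSED
  event#15 t=34ms outcome=S: state=CLOSED
  event#16 t=38ms outcome=S: state=CLOSED

Answer: CCCCCCCOOOCCCCCC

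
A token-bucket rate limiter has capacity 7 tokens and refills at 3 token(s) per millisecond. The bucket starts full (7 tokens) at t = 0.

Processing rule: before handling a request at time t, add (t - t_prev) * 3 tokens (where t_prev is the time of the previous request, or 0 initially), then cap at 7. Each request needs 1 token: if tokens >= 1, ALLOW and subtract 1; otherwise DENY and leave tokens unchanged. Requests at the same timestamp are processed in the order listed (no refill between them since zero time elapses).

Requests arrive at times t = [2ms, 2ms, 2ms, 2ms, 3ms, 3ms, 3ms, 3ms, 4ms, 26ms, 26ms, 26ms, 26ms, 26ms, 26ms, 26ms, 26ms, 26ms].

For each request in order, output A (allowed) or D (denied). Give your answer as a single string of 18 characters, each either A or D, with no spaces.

Simulating step by step:
  req#1 t=2ms: ALLOW
  req#2 t=2ms: ALLOW
  req#3 t=2ms: ALLOW
  req#4 t=2ms: ALLOW
  req#5 t=3ms: ALLOW
  req#6 t=3ms: ALLOW
  req#7 t=3ms: ALLOW
  req#8 t=3ms: ALLOW
  req#9 t=4ms: ALLOW
  req#10 t=26ms: ALLOW
  req#11 t=26ms: ALLOW
  req#12 t=26ms: ALLOW
  req#13 t=26ms: ALLOW
  req#14 t=26ms: ALLOW
  req#15 t=26ms: ALLOW
  req#16 t=26ms: ALLOW
  req#17 t=26ms: DENY
  req#18 t=26ms: DENY

Answer: AAAAAAAAAAAAAAAADD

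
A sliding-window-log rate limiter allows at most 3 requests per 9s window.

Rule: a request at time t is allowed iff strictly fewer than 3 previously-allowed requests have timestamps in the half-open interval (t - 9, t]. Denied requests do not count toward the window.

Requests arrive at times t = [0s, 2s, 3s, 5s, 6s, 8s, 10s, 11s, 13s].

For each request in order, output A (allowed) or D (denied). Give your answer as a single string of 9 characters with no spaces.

Answer: AAADDDAAA

Derivation:
Tracking allowed requests in the window:
  req#1 t=0s: ALLOW
  req#2 t=2s: ALLOW
  req#3 t=3s: ALLOW
  req#4 t=5s: DENY
  req#5 t=6s: DENY
  req#6 t=8s: DENY
  req#7 t=10s: ALLOW
  req#8 t=11s: ALLOW
  req#9 t=13s: ALLOW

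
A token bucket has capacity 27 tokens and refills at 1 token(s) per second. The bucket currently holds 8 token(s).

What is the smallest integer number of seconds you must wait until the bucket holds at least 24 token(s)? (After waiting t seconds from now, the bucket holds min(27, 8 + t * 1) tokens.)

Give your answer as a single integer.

Need 8 + t * 1 >= 24, so t >= 16/1.
Smallest integer t = ceil(16/1) = 16.

Answer: 16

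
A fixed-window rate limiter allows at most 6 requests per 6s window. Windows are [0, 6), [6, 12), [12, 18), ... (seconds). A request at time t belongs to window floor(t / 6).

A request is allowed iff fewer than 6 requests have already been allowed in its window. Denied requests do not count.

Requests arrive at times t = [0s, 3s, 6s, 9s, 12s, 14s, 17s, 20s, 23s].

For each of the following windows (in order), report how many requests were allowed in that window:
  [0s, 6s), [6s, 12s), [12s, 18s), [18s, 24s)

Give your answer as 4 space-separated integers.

Processing requests:
  req#1 t=0s (window 0): ALLOW
  req#2 t=3s (window 0): ALLOW
  req#3 t=6s (window 1): ALLOW
  req#4 t=9s (window 1): ALLOW
  req#5 t=12s (window 2): ALLOW
  req#6 t=14s (window 2): ALLOW
  req#7 t=17s (window 2): ALLOW
  req#8 t=20s (window 3): ALLOW
  req#9 t=23s (window 3): ALLOW

Allowed counts by window: 2 2 3 2

Answer: 2 2 3 2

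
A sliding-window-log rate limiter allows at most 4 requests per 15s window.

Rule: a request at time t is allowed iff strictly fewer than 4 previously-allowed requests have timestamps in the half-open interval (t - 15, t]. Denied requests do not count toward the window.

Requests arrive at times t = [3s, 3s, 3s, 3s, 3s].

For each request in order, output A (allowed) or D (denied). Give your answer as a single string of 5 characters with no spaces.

Answer: AAAAD

Derivation:
Tracking allowed requests in the window:
  req#1 t=3s: ALLOW
  req#2 t=3s: ALLOW
  req#3 t=3s: ALLOW
  req#4 t=3s: ALLOW
  req#5 t=3s: DENY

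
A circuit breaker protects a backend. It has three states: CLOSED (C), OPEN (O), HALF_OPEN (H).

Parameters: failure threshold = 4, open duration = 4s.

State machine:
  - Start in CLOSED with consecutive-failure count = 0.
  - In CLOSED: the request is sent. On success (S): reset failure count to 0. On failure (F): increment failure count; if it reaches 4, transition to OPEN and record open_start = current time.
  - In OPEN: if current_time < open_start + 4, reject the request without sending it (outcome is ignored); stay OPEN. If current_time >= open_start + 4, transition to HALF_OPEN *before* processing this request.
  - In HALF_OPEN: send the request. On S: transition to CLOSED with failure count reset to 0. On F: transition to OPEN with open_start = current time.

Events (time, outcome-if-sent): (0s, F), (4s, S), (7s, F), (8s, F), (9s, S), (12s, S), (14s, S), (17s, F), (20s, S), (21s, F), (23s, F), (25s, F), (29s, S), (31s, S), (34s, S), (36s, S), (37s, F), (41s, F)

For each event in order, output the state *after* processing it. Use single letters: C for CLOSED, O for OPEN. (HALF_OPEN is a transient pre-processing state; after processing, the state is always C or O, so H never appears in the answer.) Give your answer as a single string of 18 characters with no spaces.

State after each event:
  event#1 t=0s outcome=F: state=CLOSED
  event#2 t=4s outcome=S: state=CLOSED
  event#3 t=7s outcome=F: state=CLOSED
  event#4 t=8s outcome=F: state=CLOSED
  event#5 t=9s outcome=S: state=CLOSED
  event#6 t=12s outcome=S: state=CLOSED
  event#7 t=14s outcome=S: state=CLOSED
  event#8 t=17s outcome=F: state=CLOSED
  event#9 t=20s outcome=S: state=CLOSED
  event#10 t=21s outcome=F: state=CLOSED
  event#11 t=23s outcome=F: state=CLOSED
  event#12 t=25s outcome=F: state=CLOSED
  event#13 t=29s outcome=S: state=CLOSED
  event#14 t=31s outcome=S: state=CLOSED
  event#15 t=34s outcome=S: state=CLOSED
  event#16 t=36s outcome=S: state=CLOSED
  event#17 t=37s outcome=F: state=CLOSED
  event#18 t=41s outcome=F: state=CLOSED

Answer: CCCCCCCCCCCCCCCCCC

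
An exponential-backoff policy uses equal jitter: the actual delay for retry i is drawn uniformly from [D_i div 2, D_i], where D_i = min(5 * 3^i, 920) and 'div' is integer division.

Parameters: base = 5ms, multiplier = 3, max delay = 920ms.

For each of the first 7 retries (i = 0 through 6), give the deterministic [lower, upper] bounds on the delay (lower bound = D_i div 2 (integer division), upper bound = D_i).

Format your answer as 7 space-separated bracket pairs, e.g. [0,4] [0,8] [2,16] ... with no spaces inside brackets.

Answer: [2,5] [7,15] [22,45] [67,135] [202,405] [460,920] [460,920]

Derivation:
Computing bounds per retry:
  i=0: D_i=min(5*3^0,920)=5, bounds=[2,5]
  i=1: D_i=min(5*3^1,920)=15, bounds=[7,15]
  i=2: D_i=min(5*3^2,920)=45, bounds=[22,45]
  i=3: D_i=min(5*3^3,920)=135, bounds=[67,135]
  i=4: D_i=min(5*3^4,920)=405, bounds=[202,405]
  i=5: D_i=min(5*3^5,920)=920, bounds=[460,920]
  i=6: D_i=min(5*3^6,920)=920, bounds=[460,920]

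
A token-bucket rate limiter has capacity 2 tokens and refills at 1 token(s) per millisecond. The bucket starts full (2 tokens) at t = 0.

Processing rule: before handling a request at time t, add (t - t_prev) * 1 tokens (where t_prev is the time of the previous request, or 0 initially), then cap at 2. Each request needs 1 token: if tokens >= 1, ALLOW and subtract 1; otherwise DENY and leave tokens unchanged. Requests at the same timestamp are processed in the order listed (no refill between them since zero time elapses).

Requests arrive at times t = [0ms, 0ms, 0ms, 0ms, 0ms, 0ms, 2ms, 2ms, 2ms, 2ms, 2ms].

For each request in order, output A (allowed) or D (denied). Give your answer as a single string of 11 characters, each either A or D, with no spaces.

Answer: AADDDDAADDD

Derivation:
Simulating step by step:
  req#1 t=0ms: ALLOW
  req#2 t=0ms: ALLOW
  req#3 t=0ms: DENY
  req#4 t=0ms: DENY
  req#5 t=0ms: DENY
  req#6 t=0ms: DENY
  req#7 t=2ms: ALLOW
  req#8 t=2ms: ALLOW
  req#9 t=2ms: DENY
  req#10 t=2ms: DENY
  req#11 t=2ms: DENY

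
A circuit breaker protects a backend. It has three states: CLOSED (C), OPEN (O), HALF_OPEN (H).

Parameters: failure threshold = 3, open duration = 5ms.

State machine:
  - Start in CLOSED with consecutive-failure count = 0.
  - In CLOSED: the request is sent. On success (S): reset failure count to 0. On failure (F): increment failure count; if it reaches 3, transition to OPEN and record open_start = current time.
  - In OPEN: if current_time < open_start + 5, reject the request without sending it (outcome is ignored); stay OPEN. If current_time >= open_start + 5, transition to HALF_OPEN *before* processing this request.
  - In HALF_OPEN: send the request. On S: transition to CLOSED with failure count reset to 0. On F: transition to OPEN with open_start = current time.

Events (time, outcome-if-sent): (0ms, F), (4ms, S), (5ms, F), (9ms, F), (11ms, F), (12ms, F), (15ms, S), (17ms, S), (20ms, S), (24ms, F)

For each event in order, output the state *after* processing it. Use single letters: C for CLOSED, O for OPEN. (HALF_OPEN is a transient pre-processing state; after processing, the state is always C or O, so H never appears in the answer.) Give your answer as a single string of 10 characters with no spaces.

State after each event:
  event#1 t=0ms outcome=F: state=CLOSED
  event#2 t=4ms outcome=S: state=CLOSED
  event#3 t=5ms outcome=F: state=CLOSED
  event#4 t=9ms outcome=F: state=CLOSED
  event#5 t=11ms outcome=F: state=OPEN
  event#6 t=12ms outcome=F: state=OPEN
  event#7 t=15ms outcome=S: state=OPEN
  event#8 t=17ms outcome=S: state=CLOSED
  event#9 t=20ms outcome=S: state=CLOSED
  event#10 t=24ms outcome=F: state=CLOSED

Answer: CCCCOOOCCC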